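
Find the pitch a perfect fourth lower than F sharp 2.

C sharp 2

Four letter names down from F: C.
Moving 5 semitones down from F#2 (the size of a perfect fourth) reaches C#2.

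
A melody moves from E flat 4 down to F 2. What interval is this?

Descending from Eb4 to F2 is the same interval as ascending F2 to Eb4.
F to E spans seven letter names (F-G-A-B-C-D-E), plus an octave: a fourteenth.
F2 to Eb4 is 22 semitones, a half step short of the major fourteenth (23), so this is minor.
(Equivalently, a compound minor seventh: a minor seventh plus an octave.)

minor fourteenth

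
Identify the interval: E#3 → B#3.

perfect fifth

E to B spans five letter names (E-F-G-A-B): a fifth.
E#3 to B#3 is 7 semitones, matching the perfect fifth exactly, so the quality is perfect.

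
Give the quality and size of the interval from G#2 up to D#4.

G to D spans five letter names (G-A-B-C-D), plus an octave — that makes it a twelfth of some quality.
Counting semitones, G#2→D#4 is 19, which is the perfect twelfth.
(Equivalently, a compound perfect fifth: a perfect fifth plus an octave.)

P12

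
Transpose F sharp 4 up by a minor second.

G 4

Counting two letter names up from F lands on G.
A minor second is 1 semitone; 1 semitone up from F#4 gives G4.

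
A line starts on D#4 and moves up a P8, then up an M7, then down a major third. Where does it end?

A#5

D#4 up a perfect octave → D#5 (12 semitones).
A major seventh up from D#5 is C##6.
A major third down from C##6 is A#5.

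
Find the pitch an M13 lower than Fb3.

Six letters down from F (plus an octave) reaches A.
Moving 21 semitones down from Fb3 (the size of a major thirteenth) reaches Abb1.

Abb1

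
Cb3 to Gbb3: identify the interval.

C to G spans five letter names (C-D-E-F-G): a fifth.
The perfect fifth is 7 semitones; here we have 6, one semitone narrower: diminished.

diminished 5th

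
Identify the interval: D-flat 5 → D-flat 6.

perfect octave

D to D is the same letter name, plus an octave — that makes it an octave of some quality.
Db5 to Db6 is 12 semitones, matching the perfect octave exactly, so the quality is perfect.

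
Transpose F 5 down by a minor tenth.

D 4

The tenth's letter: F down three letter names plus an octave → D.
A minor tenth spans 15 semitones, so from F5 the target pitch is D4.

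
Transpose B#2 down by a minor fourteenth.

The fourteenth's letter: B down seven letter names plus an octave → C.
A minor fourteenth is 22 semitones; 22 semitones down from B#2 gives C##1.

C##1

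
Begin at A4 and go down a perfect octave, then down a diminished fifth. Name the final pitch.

Down a perfect octave from A4: A3 (12 semitones down).
A diminished fifth down from A3 is D#3.

D#3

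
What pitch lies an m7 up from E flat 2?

D flat 3

Counting seven letter names up from E lands on D.
Moving 10 semitones up from Eb2 (the size of a minor seventh) reaches Db3.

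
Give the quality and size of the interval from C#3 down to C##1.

diminished fifteenth

Descending from C#3 to C##1 is the same interval as ascending C##1 to C#3.
C to C is the same letter name, plus 2 octaves — that makes it a fifteenth of some quality.
The perfect fifteenth is 24 semitones; here we have 23, one semitone narrower: diminished.
(Equivalently, a compound diminished octave: a diminished octave plus an octave.)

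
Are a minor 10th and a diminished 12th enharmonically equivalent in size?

A minor tenth spans 15 semitones; a diminished twelfth spans 18 semitones. They differ by 3.

No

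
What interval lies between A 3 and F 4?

m6

A to F spans six letter names (A-B-C-D-E-F): a sixth.
A3 to F4 is 8 semitones, a half step short of the major sixth (9), so this is minor.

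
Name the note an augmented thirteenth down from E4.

Gb2

Counting six letter names plus an octave down from E lands on G.
An augmented thirteenth spans 22 semitones, so from E4 the target pitch is Gb2.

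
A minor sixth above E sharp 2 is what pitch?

Six letter names up from E: C.
A minor sixth is 8 semitones; 8 semitones up from E#2 gives C#3.

C sharp 3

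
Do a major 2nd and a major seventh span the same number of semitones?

No

A major second is 2 semitones but a major seventh is 11 semitones — different sizes.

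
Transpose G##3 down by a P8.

For an octave the letter name doesn't change: still G, an octave down.
A perfect octave spans 12 semitones, so from G##3 the target pitch is G##2.

G##2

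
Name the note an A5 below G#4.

Five letter names down from G: C.
Moving 8 semitones down from G#4 (the size of an augmented fifth) reaches C4.

C4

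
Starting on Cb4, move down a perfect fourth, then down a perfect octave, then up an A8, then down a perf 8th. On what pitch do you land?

Cb4 down a perfect fourth → Gb3 (5 semitones).
Gb3 down a perfect octave → Gb2 (12 semitones).
Gb2 up an augmented octave → G3 (13 semitones).
G3 down a perfect octave → G2 (12 semitones).

G2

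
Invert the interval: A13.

First reduce the compound augmented thirteenth to its simple form, an augmented sixth.
The rule of nine gives the new number: 9 − 6 = 3, so a sixth becomes a third.
Quality inverts too: augmented becomes diminished. That makes the inversion a diminished third.

diminished third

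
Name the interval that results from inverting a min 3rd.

The rule of nine gives the new number: 9 − 3 = 6, so a third becomes a sixth.
And minor becomes major under inversion, so we get a major sixth.

major sixth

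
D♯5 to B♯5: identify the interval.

D to B spans six letter names (D-E-F-G-A-B) — that makes it a sixth of some quality.
The major sixth spans 9 semitones, and D#5 to B#5 is exactly 9 semitones — so this is a major sixth.

major 6th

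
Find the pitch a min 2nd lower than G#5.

F##5

The second takes the letter from G down to F.
A minor second is 1 semitone; 1 semitone down from G#5 gives F##5.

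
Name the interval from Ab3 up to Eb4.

A to E spans five letter names (A-B-C-D-E) — that makes it a fifth of some quality.
The perfect fifth spans 7 semitones, and Ab3 to Eb4 is exactly 7 semitones — so this is a perfect fifth.

perfect fifth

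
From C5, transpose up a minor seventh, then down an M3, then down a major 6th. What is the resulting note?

A minor seventh up from C5 is Bb5.
Down a major third from Bb5: Gb5 (4 semitones down).
A major sixth down from Gb5 is Bbb4.

Bbb4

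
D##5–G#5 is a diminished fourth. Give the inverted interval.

Inverted interval numbers add to nine, so a fourth pairs with a fifth (4 + 5 = 9).
And diminished becomes augmented under inversion, so we get an augmented fifth.

augmented fifth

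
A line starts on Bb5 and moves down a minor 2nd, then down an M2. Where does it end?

Bb5 down a minor second → A5 (1 semitone).
Down a major second from A5: G5 (2 semitones down).

G5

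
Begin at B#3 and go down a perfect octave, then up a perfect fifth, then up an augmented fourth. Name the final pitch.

A perfect octave down from B#3 is B#2.
B#2 up a perfect fifth → F##3 (7 semitones).
F##3 up an augmented fourth → B##3 (6 semitones).

B##3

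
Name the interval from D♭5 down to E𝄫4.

Descending from Db5 to Ebb4 is the same interval as ascending Ebb4 to Db5.
E to D spans seven letter names (E-F-G-A-B-C-D), so the interval is some kind of seventh.
The major seventh spans 11 semitones, and Ebb4 to Db5 is exactly 11 semitones — so this is a major seventh.

major seventh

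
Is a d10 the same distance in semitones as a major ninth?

Yes

A diminished tenth spans 14 semitones, and a major ninth also spans 14 semitones — they're enharmonic.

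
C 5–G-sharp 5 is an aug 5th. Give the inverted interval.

diminished fourth

Inverted interval numbers add to nine, so a fifth pairs with a fourth (5 + 4 = 9).
And augmented becomes diminished under inversion, so we get a diminished fourth.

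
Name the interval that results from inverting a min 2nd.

Interval numbers invert to sum to nine: 2 + 7 = 9, so a second inverts to a seventh.
The quality also flips — minor becomes major — giving a major seventh.

major 7th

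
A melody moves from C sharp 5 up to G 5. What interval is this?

diminished 5th

C to G spans five letter names (C-D-E-F-G) — that makes it a fifth of some quality.
The perfect fifth is 7 semitones; here we have 6, one semitone narrower: diminished.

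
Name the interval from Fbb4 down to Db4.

diminished third

Descending from Fbb4 to Db4 is the same interval as ascending Db4 to Fbb4.
D to F spans three letter names (D-E-F): a third.
Db4 to Fbb4 spans 2 semitones — two semitones narrower than the major third (4) — giving a diminished third.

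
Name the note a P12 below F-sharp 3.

B 1

Counting five letter names plus an octave down from F lands on B.
Moving 19 semitones down from F#3 (the size of a perfect twelfth) reaches B1.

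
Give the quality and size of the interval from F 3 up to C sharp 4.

F to C spans five letter names (F-G-A-B-C) — that makes it a fifth of some quality.
A perfect fifth would be 7 semitones; F3 to C#4 is 8, one semitone wider, so the interval is augmented.

augmented fifth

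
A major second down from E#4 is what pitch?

Counting two letter names down from E lands on D.
Moving 2 semitones down from E#4 (the size of a major second) reaches D#4.

D#4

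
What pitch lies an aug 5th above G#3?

D##4

Counting five letter names up from G lands on D.
Moving 8 semitones up from G#3 (the size of an augmented fifth) reaches D##4.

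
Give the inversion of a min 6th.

Interval numbers invert to sum to nine: 6 + 3 = 9, so a sixth inverts to a third.
Quality inverts too: minor becomes major. That makes the inversion a major third.

major 3rd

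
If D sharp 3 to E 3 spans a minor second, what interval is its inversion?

Interval numbers invert to sum to nine: 2 + 7 = 9, so a second inverts to a seventh.
Quality inverts too: minor becomes major. That makes the inversion a major seventh.

major seventh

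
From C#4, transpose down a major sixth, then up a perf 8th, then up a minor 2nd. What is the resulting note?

F4

A major sixth down from C#4 is E3.
E3 up a perfect octave → E4 (12 semitones).
Up a minor second from E4: F4 (1 semitone up).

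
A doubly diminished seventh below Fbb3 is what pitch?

G2

Seven letter names down from F: G.
A doubly diminished seventh is 8 semitones; 8 semitones down from Fbb3 gives G2.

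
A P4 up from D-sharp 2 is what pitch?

Four letter names up from D: G.
A perfect fourth spans 5 semitones, so from D#2 the target pitch is G#2.

G-sharp 2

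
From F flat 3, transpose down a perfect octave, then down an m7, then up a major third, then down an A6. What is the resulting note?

A perfect octave down from Fb3 is Fb2.
Fb2 down a minor seventh → Gb1 (10 semitones).
Gb1 up a major third → Bb1 (4 semitones).
Bb1 down an augmented sixth → Dbb1 (10 semitones).

D double-flat 1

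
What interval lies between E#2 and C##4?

major 13th

E to C spans six letter names (E-F-G-A-B-C), plus an octave, so the interval is some kind of thirteenth.
E#2 to C##4 is 21 semitones, matching the major thirteenth exactly, so the quality is major.
(Equivalently, a compound major sixth: a major sixth plus an octave.)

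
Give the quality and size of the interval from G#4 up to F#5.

G to F spans seven letter names (G-A-B-C-D-E-F): a seventh.
A major seventh would be 11 semitones, but G#4 to F#5 is 10 — one semitone narrower, making it a minor seventh.

minor seventh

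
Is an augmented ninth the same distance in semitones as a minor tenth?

Both span 15 semitones: an augmented ninth and a minor tenth are the same chromatic distance.

Yes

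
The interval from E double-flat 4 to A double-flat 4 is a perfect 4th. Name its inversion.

perfect 5th

Interval numbers invert to sum to nine: 4 + 5 = 9, so a fourth inverts to a fifth.
And perfect stays perfect under inversion, so we get a perfect fifth.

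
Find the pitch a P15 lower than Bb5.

Bb3

The letter stays B (same as the start), shifted two octaves down.
A perfect fifteenth is 24 semitones; 24 semitones down from Bb5 gives Bb3.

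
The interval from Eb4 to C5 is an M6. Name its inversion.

m3

The rule of nine gives the new number: 9 − 6 = 3, so a sixth becomes a third.
And major becomes minor under inversion, so we get a minor third.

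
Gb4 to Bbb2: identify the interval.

Descending from Gb4 to Bbb2 is the same interval as ascending Bbb2 to Gb4.
B to G spans six letter names (B-C-D-E-F-G), plus an octave: a thirteenth.
Counting semitones, Bbb2→Gb4 is 21, which is the major thirteenth.
(Equivalently, a compound major sixth: a major sixth plus an octave.)

major thirteenth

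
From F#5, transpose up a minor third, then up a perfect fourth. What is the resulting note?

D6

Up a minor third from F#5: A5 (3 semitones up).
A perfect fourth up from A5 is D6.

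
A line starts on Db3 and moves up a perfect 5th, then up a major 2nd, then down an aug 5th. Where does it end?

Ebb3

A perfect fifth up from Db3 is Ab3.
Up a major second from Ab3: Bb3 (2 semitones up).
An augmented fifth down from Bb3 is Ebb3.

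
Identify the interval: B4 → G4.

Descending from B4 to G4 is the same interval as ascending G4 to B4.
G to B spans three letter names (G-A-B) — that makes it a third of some quality.
The major third spans 4 semitones, and G4 to B4 is exactly 4 semitones — so this is a major third.

major 3rd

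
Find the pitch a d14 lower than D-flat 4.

E 2

Seven letters down from D (plus an octave) reaches E.
A diminished fourteenth spans 21 semitones, so from Db4 the target pitch is E2.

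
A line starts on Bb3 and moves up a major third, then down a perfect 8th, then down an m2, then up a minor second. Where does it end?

Up a major third from Bb3: D4 (4 semitones up).
D4 down a perfect octave → D3 (12 semitones).
Down a minor second from D3: C#3 (1 semitone down).
A minor second up from C#3 is D3.

D3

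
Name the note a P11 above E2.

Four letters up from E (plus an octave) reaches A.
A perfect eleventh spans 17 semitones, so from E2 the target pitch is A3.

A3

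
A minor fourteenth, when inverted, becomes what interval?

First reduce the compound minor fourteenth to its simple form, a minor seventh.
Inverted interval numbers add to nine, so a seventh pairs with a second (7 + 2 = 9).
Quality inverts too: minor becomes major. That makes the inversion a major second.

major second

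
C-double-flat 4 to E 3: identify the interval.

Descending from Cbb4 to E3 is the same interval as ascending E3 to Cbb4.
E to C spans six letter names (E-F-G-A-B-C), so the interval is some kind of sixth.
A major sixth would be 9 semitones; E3 to Cbb4 is 6, three semitones narrower, so the interval is doubly diminished.

doubly diminished sixth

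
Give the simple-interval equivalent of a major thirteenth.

M6

Each octave removed subtracts seven from the number: 13 − 7 = 6.
Quality carries through unchanged, so the simple form is a major sixth.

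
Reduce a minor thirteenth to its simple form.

Take out an octave (7 from the number): 13 − 7 = 6.
Quality carries through unchanged, so the simple form is a minor sixth.

minor 6th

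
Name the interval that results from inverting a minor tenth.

First reduce the compound minor tenth to its simple form, a minor third.
Inverted interval numbers add to nine, so a third pairs with a sixth (3 + 6 = 9).
Quality inverts too: minor becomes major. That makes the inversion a major sixth.

M6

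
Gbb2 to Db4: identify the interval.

A12

G to D spans five letter names (G-A-B-C-D), plus an octave: a twelfth.
Gbb2 to Db4 spans 20 semitones — one semitone wider than the perfect twelfth (19) — giving an augmented twelfth.
(Equivalently, a compound augmented fifth: an augmented fifth plus an octave.)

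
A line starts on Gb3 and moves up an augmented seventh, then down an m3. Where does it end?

D#4

An augmented seventh up from Gb3 is F#4.
A minor third down from F#4 is D#4.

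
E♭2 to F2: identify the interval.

E to F spans two letter names (E-F), so the interval is some kind of second.
Counting semitones, Eb2→F2 is 2, which is the major second.

M2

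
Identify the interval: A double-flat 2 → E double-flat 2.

perfect fourth

Descending from Abb2 to Ebb2 is the same interval as ascending Ebb2 to Abb2.
E to A spans four letter names (E-F-G-A) — that makes it a fourth of some quality.
The perfect fourth spans 5 semitones, and Ebb2 to Abb2 is exactly 5 semitones — so this is a perfect fourth.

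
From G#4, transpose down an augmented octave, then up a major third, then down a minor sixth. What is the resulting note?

Down an augmented octave from G#4: G3 (13 semitones down).
G3 up a major third → B3 (4 semitones).
B3 down a minor sixth → D#3 (8 semitones).

D#3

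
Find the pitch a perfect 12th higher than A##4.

Counting five letter names plus an octave up from A lands on E.
A perfect twelfth spans 19 semitones, so from A##4 the target pitch is E##6.

E##6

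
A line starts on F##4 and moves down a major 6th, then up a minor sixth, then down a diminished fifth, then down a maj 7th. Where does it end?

Down a major sixth from F##4: A#3 (9 semitones down).
A#3 up a minor sixth → F#4 (8 semitones).
Down a diminished fifth from F#4: B#3 (6 semitones down).
Down a major seventh from B#3: C#3 (11 semitones down).

C#3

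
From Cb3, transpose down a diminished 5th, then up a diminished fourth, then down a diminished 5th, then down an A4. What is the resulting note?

A diminished fifth down from Cb3 is F2.
A diminished fourth up from F2 is Bbb2.
A diminished fifth down from Bbb2 is Eb2.
Down an augmented fourth from Eb2: Bbb1 (6 semitones down).

Bbb1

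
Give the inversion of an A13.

First reduce the compound augmented thirteenth to its simple form, an augmented sixth.
Inverted interval numbers add to nine, so a sixth pairs with a third (6 + 3 = 9).
The quality also flips — augmented becomes diminished — giving a diminished third.

diminished 3rd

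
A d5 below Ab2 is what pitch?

Counting five letter names down from A lands on D.
A diminished fifth is 6 semitones; 6 semitones down from Ab2 gives D2.

D2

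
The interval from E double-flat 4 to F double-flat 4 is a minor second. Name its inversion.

Interval numbers invert to sum to nine: 2 + 7 = 9, so a second inverts to a seventh.
And minor becomes major under inversion, so we get a major seventh.

major seventh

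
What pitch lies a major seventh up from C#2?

B#2

The seventh takes the letter from C up to B.
A major seventh spans 11 semitones, so from C#2 the target pitch is B#2.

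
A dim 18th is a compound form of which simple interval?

Take out 2 octaves (14 from the number): 18 − 14 = 4.
That makes a diminished eighteenth a compound diminished fourth — 2 octaves plus a diminished fourth.

diminished 4th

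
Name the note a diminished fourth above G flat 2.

C double-flat 3

Counting four letter names up from G lands on C.
A diminished fourth spans 4 semitones, so from Gb2 the target pitch is Cbb3.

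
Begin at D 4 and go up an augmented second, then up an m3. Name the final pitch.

An augmented second up from D4 is E#4.
Up a minor third from E#4: G#4 (3 semitones up).

G sharp 4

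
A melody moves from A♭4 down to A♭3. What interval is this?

Descending from Ab4 to Ab3 is the same interval as ascending Ab3 to Ab4.
A to A is the same letter name, plus an octave: an octave.
The perfect octave spans 12 semitones, and Ab3 to Ab4 is exactly 12 semitones — so this is a perfect octave.

perfect 8th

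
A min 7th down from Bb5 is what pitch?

C5

The seventh takes the letter from B down to C.
Moving 10 semitones down from Bb5 (the size of a minor seventh) reaches C5.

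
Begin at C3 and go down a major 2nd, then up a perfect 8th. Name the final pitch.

Down a major second from C3: Bb2 (2 semitones down).
A perfect octave up from Bb2 is Bb3.

Bb3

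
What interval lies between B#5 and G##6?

M6

B to G spans six letter names (B-C-D-E-F-G), so the interval is some kind of sixth.
The major sixth spans 9 semitones, and B#5 to G##6 is exactly 9 semitones — so this is a major sixth.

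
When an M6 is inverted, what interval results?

minor 3rd

Inverted interval numbers add to nine, so a sixth pairs with a third (6 + 3 = 9).
And major becomes minor under inversion, so we get a minor third.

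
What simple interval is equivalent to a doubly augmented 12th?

AA5

Take out an octave (7 from the number): 12 − 7 = 5.
That makes a doubly augmented twelfth a compound doubly augmented fifth — an octave plus a doubly augmented fifth.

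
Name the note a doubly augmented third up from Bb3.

The third takes the letter from B up to D.
A doubly augmented third spans 6 semitones, so from Bb3 the target pitch is D##4.

D##4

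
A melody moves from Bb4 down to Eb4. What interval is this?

Descending from Bb4 to Eb4 is the same interval as ascending Eb4 to Bb4.
E to B spans five letter names (E-F-G-A-B), so the interval is some kind of fifth.
Counting semitones, Eb4→Bb4 is 7, which is the perfect fifth.

perfect 5th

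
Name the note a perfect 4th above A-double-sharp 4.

D-double-sharp 5

Four letter names up from A: D.
A perfect fourth spans 5 semitones, so from A##4 the target pitch is D##5.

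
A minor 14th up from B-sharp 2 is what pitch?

Counting seven letter names plus an octave up from B lands on A.
A minor fourteenth is 22 semitones; 22 semitones up from B#2 gives A#4.

A-sharp 4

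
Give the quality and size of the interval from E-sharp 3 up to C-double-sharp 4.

E to C spans six letter names (E-F-G-A-B-C), so the interval is some kind of sixth.
E#3 to C##4 is 9 semitones, matching the major sixth exactly, so the quality is major.

major sixth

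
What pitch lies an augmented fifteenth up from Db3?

D5

For a fifteenth the letter name doesn't change: still D, two octaves up.
An augmented fifteenth spans 25 semitones, so from Db3 the target pitch is D5.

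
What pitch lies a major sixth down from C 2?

E-flat 1

Six letter names down from C: E.
A major sixth spans 9 semitones, so from C2 the target pitch is Eb1.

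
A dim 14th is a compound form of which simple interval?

d7

Take out an octave (7 from the number): 14 − 7 = 7.
So a diminished fourteenth is an octave plus a diminished seventh. The quality is unchanged.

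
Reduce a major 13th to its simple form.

Subtracting seven from the interval number removes an octave: 13 − 7 = 6.
Quality carries through unchanged, so the simple form is a major sixth.

major sixth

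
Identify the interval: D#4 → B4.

D to B spans six letter names (D-E-F-G-A-B), so the interval is some kind of sixth.
At 8 semitones, D#4→B4 falls one short of a major sixth: minor.

m6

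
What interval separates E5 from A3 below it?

Descending from E5 to A3 is the same interval as ascending A3 to E5.
A to E spans five letter names (A-B-C-D-E), plus an octave — that makes it a twelfth of some quality.
The perfect twelfth spans 19 semitones, and A3 to E5 is exactly 19 semitones — so this is a perfect twelfth.
(Equivalently, a compound perfect fifth: a perfect fifth plus an octave.)

perfect 12th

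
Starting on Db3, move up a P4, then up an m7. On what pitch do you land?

Fb4

Db3 up a perfect fourth → Gb3 (5 semitones).
A minor seventh up from Gb3 is Fb4.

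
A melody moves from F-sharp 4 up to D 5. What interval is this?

F to D spans six letter names (F-G-A-B-C-D) — that makes it a sixth of some quality.
A major sixth would be 9 semitones, but F#4 to D5 is 8 — one semitone narrower, making it a minor sixth.

minor sixth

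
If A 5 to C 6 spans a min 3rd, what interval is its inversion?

M6

The rule of nine gives the new number: 9 − 3 = 6, so a third becomes a sixth.
The quality also flips — minor becomes major — giving a major sixth.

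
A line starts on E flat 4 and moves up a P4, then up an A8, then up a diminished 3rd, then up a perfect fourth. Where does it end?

Up a perfect fourth from Eb4: Ab4 (5 semitones up).
Up an augmented octave from Ab4: A5 (13 semitones up).
Up a diminished third from A5: Cb6 (2 semitones up).
Up a perfect fourth from Cb6: Fb6 (5 semitones up).

F flat 6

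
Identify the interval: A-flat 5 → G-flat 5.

M2

Descending from Ab5 to Gb5 is the same interval as ascending Gb5 to Ab5.
G to A spans two letter names (G-A), so the interval is some kind of second.
The major second spans 2 semitones, and Gb5 to Ab5 is exactly 2 semitones — so this is a major second.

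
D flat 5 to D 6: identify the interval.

D to D is the same letter name, plus an octave: an octave.
Db5 to D6 spans 13 semitones — one semitone wider than the perfect octave (12) — giving an augmented octave.

augmented octave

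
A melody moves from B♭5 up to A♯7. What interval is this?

B to A spans seven letter names (B-C-D-E-F-G-A), plus an octave: a fourteenth.
A major fourteenth would be 23 semitones; Bb5 to A#7 is 24, one semitone wider, so the interval is augmented.
(Equivalently, a compound augmented seventh: an augmented seventh plus an octave.)

A14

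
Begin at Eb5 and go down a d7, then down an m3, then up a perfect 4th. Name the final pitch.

Eb5 down a diminished seventh → F#4 (9 semitones).
F#4 down a minor third → D#4 (3 semitones).
A perfect fourth up from D#4 is G#4.

G#4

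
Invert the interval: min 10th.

First reduce the compound minor tenth to its simple form, a minor third.
Inverted interval numbers add to nine, so a third pairs with a sixth (3 + 6 = 9).
Quality inverts too: minor becomes major. That makes the inversion a major sixth.

M6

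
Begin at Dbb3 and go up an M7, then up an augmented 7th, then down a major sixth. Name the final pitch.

Up a major seventh from Dbb3: Cb4 (11 semitones up).
Cb4 up an augmented seventh → B4 (12 semitones).
Down a major sixth from B4: D4 (9 semitones down).

D4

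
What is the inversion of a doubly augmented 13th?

doubly diminished 3rd

First reduce the compound doubly augmented thirteenth to its simple form, a doubly augmented sixth.
Inverted interval numbers add to nine, so a sixth pairs with a third (6 + 3 = 9).
Quality inverts too: doubly augmented becomes doubly diminished. That makes the inversion a doubly diminished third.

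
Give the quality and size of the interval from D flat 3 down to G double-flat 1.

augmented 12th

Descending from Db3 to Gbb1 is the same interval as ascending Gbb1 to Db3.
G to D spans five letter names (G-A-B-C-D), plus an octave — that makes it a twelfth of some quality.
The perfect twelfth is 19 semitones; here we have 20, one semitone wider: augmented.
(Equivalently, a compound augmented fifth: an augmented fifth plus an octave.)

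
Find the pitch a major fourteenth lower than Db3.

Counting seven letter names plus an octave down from D lands on E.
A major fourteenth is 23 semitones; 23 semitones down from Db3 gives Ebb1.

Ebb1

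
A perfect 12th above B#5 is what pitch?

F##7

The twelfth's letter: B up five letter names plus an octave → F.
A perfect twelfth spans 19 semitones, so from B#5 the target pitch is F##7.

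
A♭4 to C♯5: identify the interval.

A3

A to C spans three letter names (A-B-C) — that makes it a third of some quality.
A major third would be 4 semitones; Ab4 to C#5 is 5, one semitone wider, so the interval is augmented.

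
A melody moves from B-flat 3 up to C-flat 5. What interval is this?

B to C spans two letter names (B-C), plus an octave — that makes it a ninth of some quality.
At 13 semitones, Bb3→Cb5 falls one short of a major ninth: minor.
(Equivalently, a compound minor second: a minor second plus an octave.)

minor 9th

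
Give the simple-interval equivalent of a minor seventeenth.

Subtracting seven from the interval number removes an octave: 17 − 14 = 3.
That makes a minor seventeenth a compound minor third — 2 octaves plus a minor third.

minor third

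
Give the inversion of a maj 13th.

First reduce the compound major thirteenth to its simple form, a major sixth.
Interval numbers invert to sum to nine: 6 + 3 = 9, so a sixth inverts to a third.
Quality inverts too: major becomes minor. That makes the inversion a minor third.

minor 3rd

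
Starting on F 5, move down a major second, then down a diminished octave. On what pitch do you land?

E 4

Down a major second from F5: Eb5 (2 semitones down).
A diminished octave down from Eb5 is E4.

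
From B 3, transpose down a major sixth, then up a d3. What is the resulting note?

Down a major sixth from B3: D3 (9 semitones down).
D3 up a diminished third → Fb3 (2 semitones).

F flat 3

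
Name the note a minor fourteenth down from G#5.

Seven letters down from G (plus an octave) reaches A.
A minor fourteenth spans 22 semitones, so from G#5 the target pitch is A#3.

A#3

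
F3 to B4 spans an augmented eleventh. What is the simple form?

augmented 4th

Subtracting seven from the interval number removes an octave: 11 − 7 = 4.
That makes an augmented eleventh a compound augmented fourth — an octave plus an augmented fourth.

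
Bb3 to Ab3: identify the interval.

major 2nd

Descending from Bb3 to Ab3 is the same interval as ascending Ab3 to Bb3.
A to B spans two letter names (A-B): a second.
Ab3 to Bb3 is 2 semitones, matching the major second exactly, so the quality is major.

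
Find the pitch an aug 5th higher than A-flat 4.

E 5

Five letter names up from A: E.
Moving 8 semitones up from Ab4 (the size of an augmented fifth) reaches E5.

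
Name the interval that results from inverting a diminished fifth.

Interval numbers invert to sum to nine: 5 + 4 = 9, so a fifth inverts to a fourth.
The quality also flips — diminished becomes augmented — giving an augmented fourth.

A4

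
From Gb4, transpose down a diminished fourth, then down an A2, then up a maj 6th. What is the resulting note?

Down a diminished fourth from Gb4: D4 (4 semitones down).
An augmented second down from D4 is Cb4.
A major sixth up from Cb4 is Ab4.

Ab4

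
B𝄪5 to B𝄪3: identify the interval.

Descending from B##5 to B##3 is the same interval as ascending B##3 to B##5.
B to B is the same letter name, plus 2 octaves, so the interval is some kind of fifteenth.
The perfect fifteenth spans 24 semitones, and B##3 to B##5 is exactly 24 semitones — so this is a perfect fifteenth.
(Equivalently, a compound perfect octave: a perfect octave plus an octave.)

perfect fifteenth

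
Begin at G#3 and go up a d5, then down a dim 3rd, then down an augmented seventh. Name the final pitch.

Up a diminished fifth from G#3: D4 (6 semitones up).
A diminished third down from D4 is B#3.
B#3 down an augmented seventh → C3 (12 semitones).

C3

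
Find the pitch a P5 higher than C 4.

G 4

The fifth takes the letter from C up to G.
A perfect fifth spans 7 semitones, so from C4 the target pitch is G4.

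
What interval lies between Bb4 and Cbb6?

diminished 9th

B to C spans two letter names (B-C), plus an octave: a ninth.
The major ninth is 14 semitones; here we have 12, two semitones narrower: diminished.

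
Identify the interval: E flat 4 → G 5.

E to G spans three letter names (E-F-G), plus an octave: a tenth.
Counting semitones, Eb4→G5 is 16, which is the major tenth.
(Equivalently, a compound major third: a major third plus an octave.)

major 10th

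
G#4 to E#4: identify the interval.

Descending from G#4 to E#4 is the same interval as ascending E#4 to G#4.
E to G spans three letter names (E-F-G): a third.
At 3 semitones, E#4→G#4 falls one short of a major third: minor.

minor 3rd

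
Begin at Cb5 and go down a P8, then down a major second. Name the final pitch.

Cb5 down a perfect octave → Cb4 (12 semitones).
A major second down from Cb4 is Bbb3.

Bbb3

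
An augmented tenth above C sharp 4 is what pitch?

Counting three letter names plus an octave up from C lands on E.
An augmented tenth is 17 semitones; 17 semitones up from C#4 gives E##5.

E double-sharp 5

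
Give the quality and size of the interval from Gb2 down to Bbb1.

major sixth

Descending from Gb2 to Bbb1 is the same interval as ascending Bbb1 to Gb2.
B to G spans six letter names (B-C-D-E-F-G), so the interval is some kind of sixth.
Bbb1 to Gb2 is 9 semitones, matching the major sixth exactly, so the quality is major.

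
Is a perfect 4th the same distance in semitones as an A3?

Yes

A perfect fourth = 5 semitones = an augmented third; enharmonically equal.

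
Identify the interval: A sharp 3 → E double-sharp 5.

A12

A to E spans five letter names (A-B-C-D-E), plus an octave, so the interval is some kind of twelfth.
A perfect twelfth would be 19 semitones; A#3 to E##5 is 20, one semitone wider, so the interval is augmented.
(Equivalently, a compound augmented fifth: an augmented fifth plus an octave.)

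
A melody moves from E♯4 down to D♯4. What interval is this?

Descending from E#4 to D#4 is the same interval as ascending D#4 to E#4.
D to E spans two letter names (D-E): a second.
D#4 to E#4 is 2 semitones, matching the major second exactly, so the quality is major.

major second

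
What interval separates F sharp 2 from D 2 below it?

Descending from F#2 to D2 is the same interval as ascending D2 to F#2.
D to F spans three letter names (D-E-F) — that makes it a third of some quality.
The major third spans 4 semitones, and D2 to F#2 is exactly 4 semitones — so this is a major third.

major 3rd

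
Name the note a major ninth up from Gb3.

Ab4

Two letters up from G (plus an octave) reaches A.
A major ninth is 14 semitones; 14 semitones up from Gb3 gives Ab4.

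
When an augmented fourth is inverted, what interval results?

Interval numbers invert to sum to nine: 4 + 5 = 9, so a fourth inverts to a fifth.
And augmented becomes diminished under inversion, so we get a diminished fifth.

diminished 5th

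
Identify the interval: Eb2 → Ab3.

E to A spans four letter names (E-F-G-A), plus an octave, so the interval is some kind of eleventh.
Counting semitones, Eb2→Ab3 is 17, which is the perfect eleventh.
(Equivalently, a compound perfect fourth: a perfect fourth plus an octave.)

perfect eleventh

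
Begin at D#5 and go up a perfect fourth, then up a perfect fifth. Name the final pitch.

D#6

D#5 up a perfect fourth → G#5 (5 semitones).
A perfect fifth up from G#5 is D#6.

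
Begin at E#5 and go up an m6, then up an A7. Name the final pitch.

Up a minor sixth from E#5: C#6 (8 semitones up).
An augmented seventh up from C#6 is B##6.

B##6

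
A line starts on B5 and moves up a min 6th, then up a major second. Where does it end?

A6

A minor sixth up from B5 is G6.
A major second up from G6 is A6.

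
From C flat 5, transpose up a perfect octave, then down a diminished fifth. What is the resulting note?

Up a perfect octave from Cb5: Cb6 (12 semitones up).
Down a diminished fifth from Cb6: F5 (6 semitones down).

F 5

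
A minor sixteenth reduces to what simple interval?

minor 2nd

Subtracting seven from the interval number removes an octave: 16 − 14 = 2.
That makes a minor sixteenth a compound minor second — 2 octaves plus a minor second.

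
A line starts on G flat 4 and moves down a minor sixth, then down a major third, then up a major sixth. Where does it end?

E flat 4

Down a minor sixth from Gb4: Bb3 (8 semitones down).
Bb3 down a major third → Gb3 (4 semitones).
A major sixth up from Gb3 is Eb4.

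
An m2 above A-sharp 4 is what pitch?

The second takes the letter from A up to B.
Moving 1 semitone up from A#4 (the size of a minor second) reaches B4.

B 4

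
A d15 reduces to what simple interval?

d8

Subtracting seven from the interval number removes an octave: 15 − 7 = 8.
So a diminished fifteenth is an octave plus a diminished octave. The quality is unchanged.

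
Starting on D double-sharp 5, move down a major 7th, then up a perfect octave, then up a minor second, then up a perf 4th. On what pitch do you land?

B 5

A major seventh down from D##5 is E#4.
Up a perfect octave from E#4: E#5 (12 semitones up).
Up a minor second from E#5: F#5 (1 semitone up).
F#5 up a perfect fourth → B5 (5 semitones).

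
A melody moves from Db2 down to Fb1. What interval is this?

major 6th

Descending from Db2 to Fb1 is the same interval as ascending Fb1 to Db2.
F to D spans six letter names (F-G-A-B-C-D), so the interval is some kind of sixth.
Fb1 to Db2 is 9 semitones, matching the major sixth exactly, so the quality is major.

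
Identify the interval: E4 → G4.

E to G spans three letter names (E-F-G) — that makes it a third of some quality.
E4 to G4 is 3 semitones, a half step short of the major third (4), so this is minor.

minor 3rd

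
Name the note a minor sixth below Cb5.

Eb4

Six letter names down from C: E.
A minor sixth spans 8 semitones, so from Cb5 the target pitch is Eb4.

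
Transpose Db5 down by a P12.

Counting five letter names plus an octave down from D lands on G.
A perfect twelfth is 19 semitones; 19 semitones down from Db5 gives Gb3.

Gb3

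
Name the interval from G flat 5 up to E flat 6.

G to E spans six letter names (G-A-B-C-D-E) — that makes it a sixth of some quality.
The major sixth spans 9 semitones, and Gb5 to Eb6 is exactly 9 semitones — so this is a major sixth.

major sixth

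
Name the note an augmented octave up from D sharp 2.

D double-sharp 3

For an octave the letter name doesn't change: still D, an octave up.
An augmented octave is 13 semitones; 13 semitones up from D#2 gives D##3.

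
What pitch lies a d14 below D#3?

Seven letters down from D (plus an octave) reaches E.
A diminished fourteenth is 21 semitones; 21 semitones down from D#3 gives E##1.

E##1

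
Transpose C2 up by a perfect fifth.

G2

Counting five letter names up from C lands on G.
A perfect fifth is 7 semitones; 7 semitones up from C2 gives G2.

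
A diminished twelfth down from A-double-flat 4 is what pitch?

The twelfth's letter: A down five letter names plus an octave → D.
Moving 18 semitones down from Abb4 (the size of a diminished twelfth) reaches Db3.

D-flat 3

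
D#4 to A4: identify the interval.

D to A spans five letter names (D-E-F-G-A) — that makes it a fifth of some quality.
D#4 to A4 spans 6 semitones — one semitone narrower than the perfect fifth (7) — giving a diminished fifth.

d5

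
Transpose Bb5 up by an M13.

Six letters up from B (plus an octave) reaches G.
Moving 21 semitones up from Bb5 (the size of a major thirteenth) reaches G7.

G7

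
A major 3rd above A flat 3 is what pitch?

The third takes the letter from A up to C.
A major third spans 4 semitones, so from Ab3 the target pitch is C4.

C 4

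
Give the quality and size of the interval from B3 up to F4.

B to F spans five letter names (B-C-D-E-F): a fifth.
B3 to F4 spans 6 semitones — one semitone narrower than the perfect fifth (7) — giving a diminished fifth.

diminished 5th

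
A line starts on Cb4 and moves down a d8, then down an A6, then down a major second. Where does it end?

Dbb2

Cb4 down a diminished octave → C3 (11 semitones).
An augmented sixth down from C3 is Ebb2.
Down a major second from Ebb2: Dbb2 (2 semitones down).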